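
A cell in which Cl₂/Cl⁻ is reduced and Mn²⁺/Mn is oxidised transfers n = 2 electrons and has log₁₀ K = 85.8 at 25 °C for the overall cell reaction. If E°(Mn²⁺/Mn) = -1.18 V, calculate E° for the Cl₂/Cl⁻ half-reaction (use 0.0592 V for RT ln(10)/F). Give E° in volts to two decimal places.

+1.36 V

E°cell = (0.0592/n)·log K = (0.0592/2)(85.8) = +2.540 V.
Since Cl₂/Cl⁻ is the cathode and Mn²⁺/Mn the anode, E°cell = E°(Cl₂/Cl⁻) − E°(Mn²⁺/Mn).
So E°(Cl₂/Cl⁻) = E°cell + E°(Mn²⁺/Mn) = +2.540 + (-1.18) = +1.36 V.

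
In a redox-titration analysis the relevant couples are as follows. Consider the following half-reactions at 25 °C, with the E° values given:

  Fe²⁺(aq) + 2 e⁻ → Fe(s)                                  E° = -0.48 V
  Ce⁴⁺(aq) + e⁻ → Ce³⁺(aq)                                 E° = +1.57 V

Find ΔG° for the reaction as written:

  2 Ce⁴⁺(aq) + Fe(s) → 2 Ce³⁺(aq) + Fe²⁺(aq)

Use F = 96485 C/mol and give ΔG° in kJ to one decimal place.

-395.6 kJ

As written, Ce⁴⁺/Ce³⁺ is reduced (cathode) and Fe²⁺/Fe is oxidised (anode), so E°cell = (+1.57) − (-0.48) = +2.05 V.
Balancing electrons gives n = 2.
ΔG° = −nFE° = −(2)(96485)(+2.05) = -395,588 J = -395.6 kJ.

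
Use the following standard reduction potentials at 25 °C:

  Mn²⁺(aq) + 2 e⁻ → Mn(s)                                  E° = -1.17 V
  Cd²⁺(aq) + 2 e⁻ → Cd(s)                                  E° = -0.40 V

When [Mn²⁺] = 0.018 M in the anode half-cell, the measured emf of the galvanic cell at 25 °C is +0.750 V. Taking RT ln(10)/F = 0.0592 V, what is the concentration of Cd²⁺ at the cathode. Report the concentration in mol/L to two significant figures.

Cd²⁺/Cd is the cathode, Mn²⁺/Mn the anode: E°cell = +0.77 V, n = 2.
Overall reaction: Cd²⁺(aq) + Mn(s) → Cd(s) + Mn²⁺(aq); Q = [Mn²⁺]^1/[Cd²⁺]^1.
From E = E° − (0.0592/n) log Q: log Q = (E° − E)·n/0.0592 = (+0.77 − (+0.750))·2/0.0592 = 0.6757.
So 1·log[Cd²⁺] = 1·log(0.018) − log Q = -1.7447 − (0.6757) = -2.4204; [Cd²⁺] = 10^(-2.4204) ≈ 0.0038 M.

0.0038 M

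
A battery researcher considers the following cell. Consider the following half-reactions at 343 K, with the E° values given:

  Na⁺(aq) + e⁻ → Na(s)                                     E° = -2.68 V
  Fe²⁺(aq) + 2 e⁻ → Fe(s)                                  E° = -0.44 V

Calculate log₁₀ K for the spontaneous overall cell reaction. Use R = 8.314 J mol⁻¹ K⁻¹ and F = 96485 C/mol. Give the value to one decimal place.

Cathode: Fe²⁺/Fe; anode: Na⁺/Na. E°cell = (-0.44) − (-2.68) = +2.24 V, with n = 2.
ΔG° = −nFE° = −RT ln K, so ln K = nFE°/(RT) = (2)(96485)(+2.24) / ((8.314)(343)) = 151.577.
log₁₀ K = 151.577 / ln 10 = 65.8.

65.8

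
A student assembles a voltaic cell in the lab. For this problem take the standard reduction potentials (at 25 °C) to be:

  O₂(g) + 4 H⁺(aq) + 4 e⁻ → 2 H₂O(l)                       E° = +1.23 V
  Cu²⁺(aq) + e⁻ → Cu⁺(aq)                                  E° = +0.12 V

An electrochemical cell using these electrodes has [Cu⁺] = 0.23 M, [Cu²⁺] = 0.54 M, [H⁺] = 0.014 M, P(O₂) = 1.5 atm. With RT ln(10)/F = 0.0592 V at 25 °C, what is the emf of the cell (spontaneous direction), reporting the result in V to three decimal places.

O₂/H₂O is the cathode (higher E°), Cu²⁺/Cu⁺ the anode: E°cell = +1.23 − (+0.12) = +1.11 V, n = 4.
Overall: O₂(g) + 4 H⁺(aq) + 4 Cu⁺(aq) → 2 H₂O(l) + 4 Cu²⁺(aq)
Q = [Cu²⁺]^4 / (P(O₂)·[H⁺]^4·[Cu⁺]^4); log Q = 8.722.
E = E° − (0.0592/n) log Q = +1.11 − (0.0592/4)(8.722) = +0.981 V.

+0.981 V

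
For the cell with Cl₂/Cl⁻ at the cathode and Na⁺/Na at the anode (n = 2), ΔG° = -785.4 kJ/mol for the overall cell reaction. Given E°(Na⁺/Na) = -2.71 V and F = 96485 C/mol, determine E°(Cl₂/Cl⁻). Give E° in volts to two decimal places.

E°cell = −ΔG°/(nF) = −(-785.4×10³)/((2)(96485)) = +4.070 V.
Since Cl₂/Cl⁻ is the cathode and Na⁺/Na the anode, E°cell = E°(Cl₂/Cl⁻) − E°(Na⁺/Na).
So E°(Cl₂/Cl⁻) = E°cell + E°(Na⁺/Na) = +4.070 + (-2.71) = +1.36 V.

+1.36 V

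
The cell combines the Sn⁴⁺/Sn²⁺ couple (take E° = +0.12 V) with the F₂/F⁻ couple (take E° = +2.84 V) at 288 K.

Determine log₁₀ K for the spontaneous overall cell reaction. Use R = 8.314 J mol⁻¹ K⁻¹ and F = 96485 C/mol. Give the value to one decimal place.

95.2

Cathode: F₂/F⁻; anode: Sn⁴⁺/Sn²⁺. E°cell = (+2.84) − (+0.12) = +2.72 V, with n = 2.
ΔG° = −nFE° = −RT ln K, so ln K = nFE°/(RT) = (2)(96485)(+2.72) / ((8.314)(288)) = 219.208.
log₁₀ K = 219.208 / ln 10 = 95.2.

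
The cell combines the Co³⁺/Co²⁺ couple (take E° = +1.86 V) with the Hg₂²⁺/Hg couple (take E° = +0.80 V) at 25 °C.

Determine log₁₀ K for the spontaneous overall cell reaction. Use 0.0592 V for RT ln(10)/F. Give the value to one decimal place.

35.8

Cathode: Co³⁺/Co²⁺; anode: Hg₂²⁺/Hg. E°cell = +1.06 V, n = 2.
log K = nE°cell / 0.0592 = (2)(+1.06) / 0.0592 = 35.8.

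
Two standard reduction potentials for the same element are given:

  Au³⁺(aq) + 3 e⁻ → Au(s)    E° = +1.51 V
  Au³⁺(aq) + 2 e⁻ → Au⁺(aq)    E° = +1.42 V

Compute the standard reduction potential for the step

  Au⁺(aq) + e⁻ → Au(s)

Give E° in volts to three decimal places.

Sequential free energies add, so n₃E°₃ = n₁E°₁ + n₂E°₂.
With n₃ = 3, and the known step contributing 2×(+1.42) V, the unknown satisfies 1·E° = 3×(+1.51) − 2×(+1.42) = +1.690.
E° = +1.690 / 1 = +1.690 V.

+1.690 V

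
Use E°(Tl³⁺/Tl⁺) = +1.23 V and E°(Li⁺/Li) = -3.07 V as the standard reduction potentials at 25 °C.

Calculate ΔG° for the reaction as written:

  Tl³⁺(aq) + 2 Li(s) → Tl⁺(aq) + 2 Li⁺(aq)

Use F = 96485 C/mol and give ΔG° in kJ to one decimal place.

As written, Tl³⁺/Tl⁺ is reduced (cathode) and Li⁺/Li is oxidised (anode), so E°cell = (+1.23) − (-3.07) = +4.30 V.
Balancing electrons gives n = 2.
ΔG° = −nFE° = −(2)(96485)(+4.30) = -829,771 J = -829.8 kJ.

-829.8 kJ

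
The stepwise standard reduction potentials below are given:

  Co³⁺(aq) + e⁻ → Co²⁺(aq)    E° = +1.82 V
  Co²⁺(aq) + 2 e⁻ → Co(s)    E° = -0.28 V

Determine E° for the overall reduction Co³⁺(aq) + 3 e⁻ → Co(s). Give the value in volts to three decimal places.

+0.420 V

Since ΔG° = −nFE° is additive over sequential reductions, n₃E°₃ = n₁E°₁ + n₂E°₂.
E°₃ = (1×+1.82 + 2×-0.28) / 3 = (+1.260) / 3 = +0.420 V.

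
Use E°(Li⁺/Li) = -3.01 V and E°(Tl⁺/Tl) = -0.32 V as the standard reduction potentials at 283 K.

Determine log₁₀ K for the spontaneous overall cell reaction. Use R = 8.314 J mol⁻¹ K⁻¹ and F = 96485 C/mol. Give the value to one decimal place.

47.9

Cathode: Tl⁺/Tl; anode: Li⁺/Li. E°cell = (-0.32) − (-3.01) = +2.69 V, with n = 1.
ΔG° = −nFE° = −RT ln K, so ln K = nFE°/(RT) = (1)(96485)(+2.69) / ((8.314)(283)) = 110.310.
log₁₀ K = 110.310 / ln 10 = 47.9.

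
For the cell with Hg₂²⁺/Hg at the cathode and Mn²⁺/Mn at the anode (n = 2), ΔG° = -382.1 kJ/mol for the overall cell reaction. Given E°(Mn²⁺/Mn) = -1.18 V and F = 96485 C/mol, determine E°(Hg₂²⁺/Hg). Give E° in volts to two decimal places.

E°cell = −ΔG°/(nF) = −(-382.1×10³)/((2)(96485)) = +1.980 V.
Since Hg₂²⁺/Hg is the cathode and Mn²⁺/Mn the anode, E°cell = E°(Hg₂²⁺/Hg) − E°(Mn²⁺/Mn).
So E°(Hg₂²⁺/Hg) = E°cell + E°(Mn²⁺/Mn) = +1.980 + (-1.18) = +0.80 V.

+0.80 V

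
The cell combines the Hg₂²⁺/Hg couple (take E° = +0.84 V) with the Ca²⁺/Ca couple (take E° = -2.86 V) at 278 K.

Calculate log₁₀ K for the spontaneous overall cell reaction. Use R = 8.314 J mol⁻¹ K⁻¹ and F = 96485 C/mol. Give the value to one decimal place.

134.2

Cathode: Hg₂²⁺/Hg; anode: Ca²⁺/Ca. E°cell = (+0.84) − (-2.86) = +3.70 V, with n = 2.
ΔG° = −nFE° = −RT ln K, so ln K = nFE°/(RT) = (2)(96485)(+3.70) / ((8.314)(278)) = 308.913.
log₁₀ K = 308.913 / ln 10 = 134.2.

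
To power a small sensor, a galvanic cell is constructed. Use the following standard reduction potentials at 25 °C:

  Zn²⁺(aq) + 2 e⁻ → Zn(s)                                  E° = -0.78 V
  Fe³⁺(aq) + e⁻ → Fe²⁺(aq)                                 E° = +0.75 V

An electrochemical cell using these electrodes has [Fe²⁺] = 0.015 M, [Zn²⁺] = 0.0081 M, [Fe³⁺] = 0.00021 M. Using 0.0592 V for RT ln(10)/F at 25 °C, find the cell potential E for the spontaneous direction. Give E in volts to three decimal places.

+1.482 V

Fe³⁺/Fe²⁺ is the cathode (higher E°), Zn²⁺/Zn the anode: E°cell = +0.75 − (-0.78) = +1.53 V, n = 2.
Overall: 2 Fe³⁺(aq) + Zn(s) → 2 Fe²⁺(aq) + Zn²⁺(aq)
Q = [Fe²⁺]^2·[Zn²⁺] / ([Fe³⁺]^2); log Q = 1.616.
E = E° − (0.0592/n) log Q = +1.53 − (0.0592/2)(1.616) = +1.482 V.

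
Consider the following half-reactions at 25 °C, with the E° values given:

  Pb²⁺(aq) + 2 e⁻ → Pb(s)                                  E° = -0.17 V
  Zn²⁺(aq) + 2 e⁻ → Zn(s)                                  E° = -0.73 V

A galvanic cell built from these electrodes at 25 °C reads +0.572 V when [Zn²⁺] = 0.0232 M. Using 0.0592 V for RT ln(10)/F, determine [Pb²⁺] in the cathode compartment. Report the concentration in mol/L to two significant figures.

Pb²⁺/Pb is the cathode, Zn²⁺/Zn the anode: E°cell = +0.56 V, n = 2.
Overall reaction: Pb²⁺(aq) + Zn(s) → Pb(s) + Zn²⁺(aq); Q = [Zn²⁺]^1/[Pb²⁺]^1.
From E = E° − (0.0592/n) log Q: log Q = (E° − E)·n/0.0592 = (+0.56 − (+0.572))·2/0.0592 = -0.4054.
So 1·log[Pb²⁺] = 1·log(0.0232) − log Q = -1.6345 − (-0.4054) = -1.2291; [Pb²⁺] = 10^(-1.2291) ≈ 0.059 M.

0.059 M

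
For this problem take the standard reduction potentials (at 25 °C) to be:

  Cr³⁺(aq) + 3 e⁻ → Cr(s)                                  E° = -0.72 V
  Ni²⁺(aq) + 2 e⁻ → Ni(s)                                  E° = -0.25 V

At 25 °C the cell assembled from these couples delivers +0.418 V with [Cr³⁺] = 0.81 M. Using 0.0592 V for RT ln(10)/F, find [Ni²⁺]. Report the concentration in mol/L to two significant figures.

Ni²⁺/Ni is the cathode, Cr³⁺/Cr the anode: E°cell = +0.47 V, n = 6.
Overall reaction: 3 Ni²⁺(aq) + 2 Cr(s) → 3 Ni(s) + 2 Cr³⁺(aq); Q = [Cr³⁺]^2/[Ni²⁺]^3.
From E = E° − (0.0592/n) log Q: log Q = (E° − E)·n/0.0592 = (+0.47 − (+0.418))·6/0.0592 = 5.2703.
So 3·log[Ni²⁺] = 2·log(0.81) − log Q = -0.1830 − (5.2703) = -5.4533; log[Ni²⁺] = -5.4533 / 3 = -1.8178; [Ni²⁺] = 10^(-1.8178) ≈ 0.015 M.

0.015 M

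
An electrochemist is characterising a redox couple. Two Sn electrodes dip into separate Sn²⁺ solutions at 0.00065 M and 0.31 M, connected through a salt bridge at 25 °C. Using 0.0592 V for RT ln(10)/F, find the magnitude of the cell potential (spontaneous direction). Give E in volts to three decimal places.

For a concentration cell E°cell = 0. The 0.31 M side is the cathode (reduction is favoured where [Sn²⁺] is higher).
With n = 2, E = −(0.0592/2) log([Sn²⁺]ₐₙ/[Sn²⁺]꜀ₐₜ) = −(0.0592/2) log(0.00065/0.31) = −(0.0592/2)(-2.678) = +0.079 V.

+0.079 V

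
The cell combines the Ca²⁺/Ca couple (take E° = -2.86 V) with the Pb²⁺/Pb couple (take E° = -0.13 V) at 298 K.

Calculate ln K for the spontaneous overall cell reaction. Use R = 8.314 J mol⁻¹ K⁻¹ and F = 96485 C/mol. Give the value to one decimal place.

212.6

Cathode: Pb²⁺/Pb; anode: Ca²⁺/Ca. E°cell = (-0.13) − (-2.86) = +2.73 V, with n = 2.
ΔG° = −nFE° = −RT ln K, so ln K = nFE°/(RT) = (2)(96485)(+2.73) / ((8.314)(298)) = 212.631.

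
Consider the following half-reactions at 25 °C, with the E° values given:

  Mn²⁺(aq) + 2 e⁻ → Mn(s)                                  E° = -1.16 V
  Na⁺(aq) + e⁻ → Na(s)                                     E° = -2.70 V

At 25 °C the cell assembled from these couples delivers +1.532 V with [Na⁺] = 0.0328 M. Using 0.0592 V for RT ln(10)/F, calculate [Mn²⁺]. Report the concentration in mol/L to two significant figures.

0.00058 M

Mn²⁺/Mn is the cathode, Na⁺/Na the anode: E°cell = +1.54 V, n = 2.
Overall reaction: Mn²⁺(aq) + 2 Na(s) → Mn(s) + 2 Na⁺(aq); Q = [Na⁺]^2/[Mn²⁺]^1.
From E = E° − (0.0592/n) log Q: log Q = (E° − E)·n/0.0592 = (+1.54 − (+1.532))·2/0.0592 = 0.2703.
So 1·log[Mn²⁺] = 2·log(0.0328) − log Q = -2.9683 − (0.2703) = -3.2386; [Mn²⁺] = 10^(-3.2386) ≈ 0.00058 M.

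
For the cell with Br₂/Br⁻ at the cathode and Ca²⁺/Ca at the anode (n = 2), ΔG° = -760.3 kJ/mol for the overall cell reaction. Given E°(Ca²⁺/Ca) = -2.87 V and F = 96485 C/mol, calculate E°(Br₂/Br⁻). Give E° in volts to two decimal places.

E°cell = −ΔG°/(nF) = −(-760.3×10³)/((2)(96485)) = +3.940 V.
Since Br₂/Br⁻ is the cathode and Ca²⁺/Ca the anode, E°cell = E°(Br₂/Br⁻) − E°(Ca²⁺/Ca).
So E°(Br₂/Br⁻) = E°cell + E°(Ca²⁺/Ca) = +3.940 + (-2.87) = +1.07 V.

+1.07 V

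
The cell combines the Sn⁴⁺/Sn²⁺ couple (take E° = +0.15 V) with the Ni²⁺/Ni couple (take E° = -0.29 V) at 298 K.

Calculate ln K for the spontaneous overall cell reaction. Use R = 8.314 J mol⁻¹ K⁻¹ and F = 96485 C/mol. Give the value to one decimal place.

34.3

Cathode: Sn⁴⁺/Sn²⁺; anode: Ni²⁺/Ni. E°cell = (+0.15) − (-0.29) = +0.44 V, with n = 2.
ΔG° = −nFE° = −RT ln K, so ln K = nFE°/(RT) = (2)(96485)(+0.44) / ((8.314)(298)) = 34.270.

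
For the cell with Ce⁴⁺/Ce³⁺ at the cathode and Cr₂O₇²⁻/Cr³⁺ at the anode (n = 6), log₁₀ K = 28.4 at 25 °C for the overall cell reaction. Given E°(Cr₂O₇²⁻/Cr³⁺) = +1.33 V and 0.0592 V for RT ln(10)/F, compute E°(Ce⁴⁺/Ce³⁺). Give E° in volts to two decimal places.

+1.61 V

E°cell = (0.0592/n)·log K = (0.0592/6)(28.4) = +0.280 V.
Since Ce⁴⁺/Ce³⁺ is the cathode and Cr₂O₇²⁻/Cr³⁺ the anode, E°cell = E°(Ce⁴⁺/Ce³⁺) − E°(Cr₂O₇²⁻/Cr³⁺).
So E°(Ce⁴⁺/Ce³⁺) = E°cell + E°(Cr₂O₇²⁻/Cr³⁺) = +0.280 + (+1.33) = +1.61 V.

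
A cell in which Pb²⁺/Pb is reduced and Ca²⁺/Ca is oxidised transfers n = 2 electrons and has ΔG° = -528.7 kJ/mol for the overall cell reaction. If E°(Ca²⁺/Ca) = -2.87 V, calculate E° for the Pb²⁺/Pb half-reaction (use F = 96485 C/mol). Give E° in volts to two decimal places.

E°cell = −ΔG°/(nF) = −(-528.7×10³)/((2)(96485)) = +2.740 V.
Since Pb²⁺/Pb is the cathode and Ca²⁺/Ca the anode, E°cell = E°(Pb²⁺/Pb) − E°(Ca²⁺/Ca).
So E°(Pb²⁺/Pb) = E°cell + E°(Ca²⁺/Ca) = +2.740 + (-2.87) = -0.13 V.

-0.13 V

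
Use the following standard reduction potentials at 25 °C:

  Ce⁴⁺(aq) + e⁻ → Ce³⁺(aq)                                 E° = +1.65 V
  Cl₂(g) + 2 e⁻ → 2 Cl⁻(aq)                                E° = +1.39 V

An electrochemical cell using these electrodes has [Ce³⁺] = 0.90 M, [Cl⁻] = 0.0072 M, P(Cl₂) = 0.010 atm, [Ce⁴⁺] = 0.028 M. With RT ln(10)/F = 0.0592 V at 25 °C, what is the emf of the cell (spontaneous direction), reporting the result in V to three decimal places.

Ce⁴⁺/Ce³⁺ is the cathode (higher E°), Cl₂/Cl⁻ the anode: E°cell = +1.65 − (+1.39) = +0.26 V, n = 2.
Overall: 2 Ce⁴⁺(aq) + 2 Cl⁻(aq) → 2 Ce³⁺(aq) + Cl₂(g)
Q = [Ce³⁺]^2·P(Cl₂) / ([Ce⁴⁺]^2·[Cl⁻]^2); log Q = 5.300.
E = E° − (0.0592/n) log Q = +0.26 − (0.0592/2)(5.300) = +0.103 V.

+0.103 V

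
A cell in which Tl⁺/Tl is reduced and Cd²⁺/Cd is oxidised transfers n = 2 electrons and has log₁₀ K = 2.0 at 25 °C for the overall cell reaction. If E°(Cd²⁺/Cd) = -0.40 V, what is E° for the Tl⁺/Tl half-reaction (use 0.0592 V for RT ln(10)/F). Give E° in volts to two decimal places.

-0.34 V

E°cell = (0.0592/n)·log K = (0.0592/2)(2.0) = +0.059 V.
Since Tl⁺/Tl is the cathode and Cd²⁺/Cd the anode, E°cell = E°(Tl⁺/Tl) − E°(Cd²⁺/Cd).
So E°(Tl⁺/Tl) = E°cell + E°(Cd²⁺/Cd) = +0.059 + (-0.40) = -0.34 V.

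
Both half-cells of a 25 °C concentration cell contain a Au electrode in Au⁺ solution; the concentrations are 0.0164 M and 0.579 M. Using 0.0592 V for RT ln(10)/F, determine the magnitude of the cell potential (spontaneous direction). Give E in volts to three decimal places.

For a concentration cell E°cell = 0. The 0.579 M side is the cathode (reduction is favoured where [Au⁺] is higher).
With n = 1, E = −(0.0592/1) log([Au⁺]ₐₙ/[Au⁺]꜀ₐₜ) = −(0.0592/1) log(0.0164/0.579) = −(0.0592/1)(-1.548) = +0.092 V.

+0.092 V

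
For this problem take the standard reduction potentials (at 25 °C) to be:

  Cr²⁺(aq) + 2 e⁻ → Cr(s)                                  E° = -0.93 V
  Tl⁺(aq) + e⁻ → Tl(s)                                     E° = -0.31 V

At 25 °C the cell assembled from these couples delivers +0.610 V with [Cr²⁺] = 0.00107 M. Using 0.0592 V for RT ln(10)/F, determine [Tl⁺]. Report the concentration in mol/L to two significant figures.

0.022 M

Tl⁺/Tl is the cathode, Cr²⁺/Cr the anode: E°cell = +0.62 V, n = 2.
Overall reaction: 2 Tl⁺(aq) + Cr(s) → 2 Tl(s) + Cr²⁺(aq); Q = [Cr²⁺]^1/[Tl⁺]^2.
From E = E° − (0.0592/n) log Q: log Q = (E° − E)·n/0.0592 = (+0.62 − (+0.610))·2/0.0592 = 0.3378.
So 2·log[Tl⁺] = 1·log(0.00107) − log Q = -2.9706 − (0.3378) = -3.3084; log[Tl⁺] = -3.3084 / 2 = -1.6542; [Tl⁺] = 10^(-1.6542) ≈ 0.022 M.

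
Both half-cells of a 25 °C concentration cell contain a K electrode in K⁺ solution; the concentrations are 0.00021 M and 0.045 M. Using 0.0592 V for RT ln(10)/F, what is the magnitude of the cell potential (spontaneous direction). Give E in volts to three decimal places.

For a concentration cell E°cell = 0. The 0.045 M side is the cathode (reduction is favoured where [K⁺] is higher).
With n = 1, E = −(0.0592/1) log([K⁺]ₐₙ/[K⁺]꜀ₐₜ) = −(0.0592/1) log(0.00021/0.045) = −(0.0592/1)(-2.331) = +0.138 V.

+0.138 V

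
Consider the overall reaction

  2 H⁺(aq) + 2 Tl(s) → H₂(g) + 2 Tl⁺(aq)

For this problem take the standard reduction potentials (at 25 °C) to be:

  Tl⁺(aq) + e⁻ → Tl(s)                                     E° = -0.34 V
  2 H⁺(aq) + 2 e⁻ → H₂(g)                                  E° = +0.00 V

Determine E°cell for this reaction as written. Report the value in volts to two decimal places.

+0.34 V

The H⁺/H₂ couple has the higher reduction potential, so it is the cathode; Tl⁺/Tl is oxidised at the anode.
E°cell = E°(cathode) − E°(anode) = (+0.00) − (-0.34) = +0.34 V.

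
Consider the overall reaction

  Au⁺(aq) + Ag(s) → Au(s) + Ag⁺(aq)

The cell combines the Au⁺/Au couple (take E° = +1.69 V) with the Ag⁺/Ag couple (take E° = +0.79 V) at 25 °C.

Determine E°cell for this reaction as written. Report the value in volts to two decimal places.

+0.90 V

The Au⁺/Au couple has the higher reduction potential, so it is the cathode; Ag⁺/Ag is oxidised at the anode.
E°cell = E°(cathode) − E°(anode) = (+1.69) − (+0.79) = +0.90 V.
Since E°cell > 0, the reaction is spontaneous under standard conditions.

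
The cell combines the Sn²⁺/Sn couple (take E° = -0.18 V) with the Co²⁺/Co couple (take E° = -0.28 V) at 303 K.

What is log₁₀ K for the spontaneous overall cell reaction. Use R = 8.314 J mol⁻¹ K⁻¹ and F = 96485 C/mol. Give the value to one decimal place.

3.3

Cathode: Sn²⁺/Sn; anode: Co²⁺/Co. E°cell = (-0.18) − (-0.28) = +0.10 V, with n = 2.
ΔG° = −nFE° = −RT ln K, so ln K = nFE°/(RT) = (2)(96485)(+0.10) / ((8.314)(303)) = 7.660.
log₁₀ K = 7.660 / ln 10 = 3.3.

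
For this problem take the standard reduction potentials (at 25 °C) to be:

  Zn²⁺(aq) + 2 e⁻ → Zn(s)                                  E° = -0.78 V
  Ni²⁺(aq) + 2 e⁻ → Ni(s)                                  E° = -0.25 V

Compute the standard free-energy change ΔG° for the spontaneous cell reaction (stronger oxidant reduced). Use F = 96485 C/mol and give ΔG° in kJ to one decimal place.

-102.3 kJ

Ni²⁺/Ni (E° = -0.25 V) is the cathode; Zn²⁺/Zn (E° = -0.78 V) is the anode, so E°cell = +0.53 V.
Balancing electrons gives n = 2 (lcm of 2 and 2).
ΔG° = −nFE° = −(2)(96485)(+0.53) = -102,274 J = -102.3 kJ.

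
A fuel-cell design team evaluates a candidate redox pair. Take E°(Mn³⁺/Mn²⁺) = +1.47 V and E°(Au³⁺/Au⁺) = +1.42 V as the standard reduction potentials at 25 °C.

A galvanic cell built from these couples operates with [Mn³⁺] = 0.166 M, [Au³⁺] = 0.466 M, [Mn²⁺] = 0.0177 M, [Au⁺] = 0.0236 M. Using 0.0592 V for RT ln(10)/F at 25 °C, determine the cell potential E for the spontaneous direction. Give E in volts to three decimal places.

+0.069 V

Mn³⁺/Mn²⁺ is the cathode (higher E°), Au³⁺/Au⁺ the anode: E°cell = +1.47 − (+1.42) = +0.05 V, n = 2.
Overall: 2 Mn³⁺(aq) + Au⁺(aq) → 2 Mn²⁺(aq) + Au³⁺(aq)
Q = [Mn²⁺]^2·[Au³⁺] / ([Mn³⁺]^2·[Au⁺]); log Q = -0.649.
E = E° − (0.0592/n) log Q = +0.05 − (0.0592/2)(-0.649) = +0.069 V.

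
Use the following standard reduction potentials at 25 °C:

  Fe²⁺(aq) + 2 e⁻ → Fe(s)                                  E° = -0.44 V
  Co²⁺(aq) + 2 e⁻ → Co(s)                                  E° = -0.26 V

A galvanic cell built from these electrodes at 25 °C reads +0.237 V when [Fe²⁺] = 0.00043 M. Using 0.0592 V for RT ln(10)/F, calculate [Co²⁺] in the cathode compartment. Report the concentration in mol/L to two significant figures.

Co²⁺/Co is the cathode, Fe²⁺/Fe the anode: E°cell = +0.18 V, n = 2.
Overall reaction: Co²⁺(aq) + Fe(s) → Co(s) + Fe²⁺(aq); Q = [Fe²⁺]^1/[Co²⁺]^1.
From E = E° − (0.0592/n) log Q: log Q = (E° − E)·n/0.0592 = (+0.18 − (+0.237))·2/0.0592 = -1.9257.
So 1·log[Co²⁺] = 1·log(0.00043) − log Q = -3.3665 − (-1.9257) = -1.4408; [Co²⁺] = 10^(-1.4408) ≈ 0.036 M.

0.036 M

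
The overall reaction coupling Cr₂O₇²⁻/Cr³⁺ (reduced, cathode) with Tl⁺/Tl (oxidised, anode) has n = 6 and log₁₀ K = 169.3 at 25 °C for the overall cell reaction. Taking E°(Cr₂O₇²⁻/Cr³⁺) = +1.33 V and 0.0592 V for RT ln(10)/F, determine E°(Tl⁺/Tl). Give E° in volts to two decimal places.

-0.34 V

E°cell = (0.0592/n)·log K = (0.0592/6)(169.3) = +1.670 V.
Since Cr₂O₇²⁻/Cr³⁺ is the cathode and Tl⁺/Tl the anode, E°cell = E°(Cr₂O₇²⁻/Cr³⁺) − E°(Tl⁺/Tl).
So E°(Tl⁺/Tl) = E°(Cr₂O₇²⁻/Cr³⁺) − E°cell = (+1.33) − (+1.670) = -0.34 V.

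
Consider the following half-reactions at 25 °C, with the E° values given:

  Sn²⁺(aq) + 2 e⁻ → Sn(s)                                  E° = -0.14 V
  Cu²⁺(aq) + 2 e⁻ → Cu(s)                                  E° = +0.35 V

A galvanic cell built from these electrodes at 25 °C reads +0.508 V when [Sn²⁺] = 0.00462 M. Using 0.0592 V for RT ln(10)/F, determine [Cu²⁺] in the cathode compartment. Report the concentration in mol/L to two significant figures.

Cu²⁺/Cu is the cathode, Sn²⁺/Sn the anode: E°cell = +0.49 V, n = 2.
Overall reaction: Cu²⁺(aq) + Sn(s) → Cu(s) + Sn²⁺(aq); Q = [Sn²⁺]^1/[Cu²⁺]^1.
From E = E° − (0.0592/n) log Q: log Q = (E° − E)·n/0.0592 = (+0.49 − (+0.508))·2/0.0592 = -0.6081.
So 1·log[Cu²⁺] = 1·log(0.00462) − log Q = -2.3354 − (-0.6081) = -1.7273; [Cu²⁺] = 10^(-1.7273) ≈ 0.019 M.

0.019 M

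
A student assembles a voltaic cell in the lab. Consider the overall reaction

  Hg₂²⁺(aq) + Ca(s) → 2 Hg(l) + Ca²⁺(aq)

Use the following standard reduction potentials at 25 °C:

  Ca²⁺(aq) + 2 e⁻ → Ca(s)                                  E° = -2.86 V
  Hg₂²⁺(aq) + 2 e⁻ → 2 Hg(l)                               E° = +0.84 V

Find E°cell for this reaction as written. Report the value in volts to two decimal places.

The Hg₂²⁺/Hg couple has the higher reduction potential, so it is the cathode; Ca²⁺/Ca is oxidised at the anode.
E°cell = E°(cathode) − E°(anode) = (+0.84) − (-2.86) = +3.70 V.
Since E°cell > 0, the reaction is spontaneous under standard conditions.

+3.70 V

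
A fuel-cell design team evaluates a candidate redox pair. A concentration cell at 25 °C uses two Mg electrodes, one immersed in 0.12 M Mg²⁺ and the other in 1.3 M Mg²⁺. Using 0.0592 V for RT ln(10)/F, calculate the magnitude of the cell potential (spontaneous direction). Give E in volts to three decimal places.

For a concentration cell E°cell = 0. The 1.3 M side is the cathode (reduction is favoured where [Mg²⁺] is higher).
With n = 2, E = −(0.0592/2) log([Mg²⁺]ₐₙ/[Mg²⁺]꜀ₐₜ) = −(0.0592/2) log(0.12/1.3) = −(0.0592/2)(-1.035) = +0.031 V.

+0.031 V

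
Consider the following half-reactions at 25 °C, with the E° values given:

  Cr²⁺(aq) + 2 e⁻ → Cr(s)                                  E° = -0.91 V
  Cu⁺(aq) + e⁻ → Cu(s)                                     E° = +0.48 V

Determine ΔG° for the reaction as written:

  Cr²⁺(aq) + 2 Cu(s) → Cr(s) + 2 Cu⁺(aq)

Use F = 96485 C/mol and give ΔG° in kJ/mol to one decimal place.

As written, Cr²⁺/Cr is reduced (cathode) and Cu⁺/Cu is oxidised (anode), so E°cell = (-0.91) − (+0.48) = -1.39 V.
Balancing electrons gives n = 2.
ΔG° = −nFE° = −(2)(96485)(-1.39) = 268,228 J = +268.2 kJ/mol.

+268.2 kJ/mol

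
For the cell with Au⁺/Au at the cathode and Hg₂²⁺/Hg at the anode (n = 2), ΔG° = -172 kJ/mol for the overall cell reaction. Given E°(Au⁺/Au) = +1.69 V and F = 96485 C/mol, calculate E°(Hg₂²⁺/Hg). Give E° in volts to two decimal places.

+0.80 V

E°cell = −ΔG°/(nF) = −(-172×10³)/((2)(96485)) = +0.891 V.
Since Au⁺/Au is the cathode and Hg₂²⁺/Hg the anode, E°cell = E°(Au⁺/Au) − E°(Hg₂²⁺/Hg).
So E°(Hg₂²⁺/Hg) = E°(Au⁺/Au) − E°cell = (+1.69) − (+0.891) = +0.80 V.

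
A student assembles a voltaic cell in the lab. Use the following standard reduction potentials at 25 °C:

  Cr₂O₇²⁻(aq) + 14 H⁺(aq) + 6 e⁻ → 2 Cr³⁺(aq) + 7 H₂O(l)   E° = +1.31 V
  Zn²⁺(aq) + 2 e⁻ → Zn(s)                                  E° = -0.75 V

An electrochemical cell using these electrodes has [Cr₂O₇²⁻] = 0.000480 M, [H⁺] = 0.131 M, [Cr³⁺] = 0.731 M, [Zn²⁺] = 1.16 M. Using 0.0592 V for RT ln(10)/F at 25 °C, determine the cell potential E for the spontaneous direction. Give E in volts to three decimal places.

+1.906 V

Cr₂O₇²⁻/Cr³⁺ is the cathode (higher E°), Zn²⁺/Zn the anode: E°cell = +1.31 − (-0.75) = +2.06 V, n = 6.
Overall: Cr₂O₇²⁻(aq) + 14 H⁺(aq) + 3 Zn(s) → 2 Cr³⁺(aq) + 7 H₂O(l) + 3 Zn²⁺(aq)
Q = [Cr³⁺]^2·[Zn²⁺]^3 / ([Cr₂O₇²⁻]·[H⁺]^14); log Q = 15.598.
E = E° − (0.0592/n) log Q = +2.06 − (0.0592/6)(15.598) = +1.906 V.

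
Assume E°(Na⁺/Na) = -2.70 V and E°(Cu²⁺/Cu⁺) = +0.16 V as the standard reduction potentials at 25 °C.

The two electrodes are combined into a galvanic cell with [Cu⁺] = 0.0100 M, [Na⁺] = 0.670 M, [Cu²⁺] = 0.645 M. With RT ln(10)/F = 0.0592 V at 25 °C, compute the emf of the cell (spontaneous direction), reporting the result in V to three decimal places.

Cu²⁺/Cu⁺ is the cathode (higher E°), Na⁺/Na the anode: E°cell = +0.16 − (-2.70) = +2.86 V, n = 1.
Overall: Cu²⁺(aq) + Na(s) → Cu⁺(aq) + Na⁺(aq)
Q = [Cu⁺]·[Na⁺] / ([Cu²⁺]); log Q = -1.983.
E = E° − (0.0592/n) log Q = +2.86 − (0.0592/1)(-1.983) = +2.977 V.

+2.977 V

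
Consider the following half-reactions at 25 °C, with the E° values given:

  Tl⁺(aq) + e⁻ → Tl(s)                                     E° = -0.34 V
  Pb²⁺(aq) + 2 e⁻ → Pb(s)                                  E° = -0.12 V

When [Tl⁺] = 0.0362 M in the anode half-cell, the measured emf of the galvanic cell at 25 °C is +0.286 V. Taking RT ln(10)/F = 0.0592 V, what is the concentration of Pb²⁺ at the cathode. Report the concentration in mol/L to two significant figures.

Pb²⁺/Pb is the cathode, Tl⁺/Tl the anode: E°cell = +0.22 V, n = 2.
Overall reaction: Pb²⁺(aq) + 2 Tl(s) → Pb(s) + 2 Tl⁺(aq); Q = [Tl⁺]^2/[Pb²⁺]^1.
From E = E° − (0.0592/n) log Q: log Q = (E° − E)·n/0.0592 = (+0.22 − (+0.286))·2/0.0592 = -2.2297.
So 1·log[Pb²⁺] = 2·log(0.0362) − log Q = -2.8826 − (-2.2297) = -0.6529; [Pb²⁺] = 10^(-0.6529) ≈ 0.22 M.

0.22 M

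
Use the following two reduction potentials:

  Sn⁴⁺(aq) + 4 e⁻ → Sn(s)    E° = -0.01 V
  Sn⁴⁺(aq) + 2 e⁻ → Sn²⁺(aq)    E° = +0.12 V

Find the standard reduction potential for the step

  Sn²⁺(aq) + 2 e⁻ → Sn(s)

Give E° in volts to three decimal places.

-0.140 V

Sequential free energies add, so n₃E°₃ = n₁E°₁ + n₂E°₂.
With n₃ = 4, and the known step contributing 2×(+0.12) V, the unknown satisfies 2·E° = 4×(-0.01) − 2×(+0.12) = -0.280.
E° = -0.280 / 2 = -0.140 V.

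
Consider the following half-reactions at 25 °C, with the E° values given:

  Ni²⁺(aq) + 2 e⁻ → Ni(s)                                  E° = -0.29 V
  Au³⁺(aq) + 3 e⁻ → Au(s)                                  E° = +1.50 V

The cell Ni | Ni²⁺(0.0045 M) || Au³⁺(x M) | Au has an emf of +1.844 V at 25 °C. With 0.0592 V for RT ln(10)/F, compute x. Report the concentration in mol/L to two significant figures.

Au³⁺/Au is the cathode, Ni²⁺/Ni the anode: E°cell = +1.79 V, n = 6.
Overall reaction: 2 Au³⁺(aq) + 3 Ni(s) → 2 Au(s) + 3 Ni²⁺(aq); Q = [Ni²⁺]^3/[Au³⁺]^2.
From E = E° − (0.0592/n) log Q: log Q = (E° − E)·n/0.0592 = (+1.79 − (+1.844))·6/0.0592 = -5.4730.
So 2·log[Au³⁺] = 3·log(0.0045) − log Q = -7.0404 − (-5.4730) = -1.5674; log[Au³⁺] = -1.5674 / 2 = -0.7837; [Au³⁺] = 10^(-0.7837) ≈ 0.16 M.

0.16 M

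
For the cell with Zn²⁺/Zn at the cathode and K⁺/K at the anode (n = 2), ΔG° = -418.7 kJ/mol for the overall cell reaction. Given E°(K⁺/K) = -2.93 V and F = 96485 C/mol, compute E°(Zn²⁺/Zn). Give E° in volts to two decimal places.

E°cell = −ΔG°/(nF) = −(-418.7×10³)/((2)(96485)) = +2.170 V.
Since Zn²⁺/Zn is the cathode and K⁺/K the anode, E°cell = E°(Zn²⁺/Zn) − E°(K⁺/K).
So E°(Zn²⁺/Zn) = E°cell + E°(K⁺/K) = +2.170 + (-2.93) = -0.76 V.

-0.76 V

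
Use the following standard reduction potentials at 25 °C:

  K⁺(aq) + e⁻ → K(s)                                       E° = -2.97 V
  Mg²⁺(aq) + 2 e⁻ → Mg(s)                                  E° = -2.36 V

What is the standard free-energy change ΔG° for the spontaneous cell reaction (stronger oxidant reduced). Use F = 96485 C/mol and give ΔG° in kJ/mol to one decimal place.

Mg²⁺/Mg (E° = -2.36 V) is the cathode; K⁺/K (E° = -2.97 V) is the anode, so E°cell = +0.61 V.
Balancing electrons gives n = 2 (lcm of 2 and 1).
ΔG° = −nFE° = −(2)(96485)(+0.61) = -117,712 J = -117.7 kJ/mol.

-117.7 kJ/mol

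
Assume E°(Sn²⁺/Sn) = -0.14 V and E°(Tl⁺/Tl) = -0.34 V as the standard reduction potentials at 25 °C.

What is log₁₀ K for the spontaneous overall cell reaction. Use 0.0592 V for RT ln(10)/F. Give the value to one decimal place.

6.8

Cathode: Sn²⁺/Sn; anode: Tl⁺/Tl. E°cell = +0.20 V, n = 2.
log K = nE°cell / 0.0592 = (2)(+0.20) / 0.0592 = 6.8.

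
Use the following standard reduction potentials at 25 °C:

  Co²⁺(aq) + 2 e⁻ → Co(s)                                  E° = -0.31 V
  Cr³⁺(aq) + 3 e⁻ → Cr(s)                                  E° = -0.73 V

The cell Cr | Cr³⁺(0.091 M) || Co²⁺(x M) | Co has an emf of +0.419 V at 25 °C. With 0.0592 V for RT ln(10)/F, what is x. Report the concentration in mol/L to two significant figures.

0.19 M

Co²⁺/Co is the cathode, Cr³⁺/Cr the anode: E°cell = +0.42 V, n = 6.
Overall reaction: 3 Co²⁺(aq) + 2 Cr(s) → 3 Co(s) + 2 Cr³⁺(aq); Q = [Cr³⁺]^2/[Co²⁺]^3.
From E = E° − (0.0592/n) log Q: log Q = (E° − E)·n/0.0592 = (+0.42 − (+0.419))·6/0.0592 = 0.1014.
So 3·log[Co²⁺] = 2·log(0.091) − log Q = -2.0819 − (0.1014) = -2.1833; log[Co²⁺] = -2.1833 / 3 = -0.7278; [Co²⁺] = 10^(-0.7278) ≈ 0.19 M.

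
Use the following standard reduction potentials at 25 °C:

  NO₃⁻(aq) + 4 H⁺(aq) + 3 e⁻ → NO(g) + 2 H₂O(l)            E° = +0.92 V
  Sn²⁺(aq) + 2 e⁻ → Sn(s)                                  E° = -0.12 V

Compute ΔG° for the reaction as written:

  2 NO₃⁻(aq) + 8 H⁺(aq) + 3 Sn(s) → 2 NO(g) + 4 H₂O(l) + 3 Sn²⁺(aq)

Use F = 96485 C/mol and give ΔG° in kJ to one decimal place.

As written, NO₃⁻/NO is reduced (cathode) and Sn²⁺/Sn is oxidised (anode), so E°cell = (+0.92) − (-0.12) = +1.04 V.
Balancing electrons gives n = 6.
ΔG° = −nFE° = −(6)(96485)(+1.04) = -602,066 J = -602.1 kJ.

-602.1 kJ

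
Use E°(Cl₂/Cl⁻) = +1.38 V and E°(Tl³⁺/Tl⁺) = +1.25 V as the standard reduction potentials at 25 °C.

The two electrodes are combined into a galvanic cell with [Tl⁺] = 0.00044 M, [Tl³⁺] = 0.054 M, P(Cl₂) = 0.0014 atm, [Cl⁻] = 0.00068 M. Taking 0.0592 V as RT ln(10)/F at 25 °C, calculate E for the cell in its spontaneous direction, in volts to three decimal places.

+0.171 V

Cl₂/Cl⁻ is the cathode (higher E°), Tl³⁺/Tl⁺ the anode: E°cell = +1.38 − (+1.25) = +0.13 V, n = 2.
Overall: Cl₂(g) + Tl⁺(aq) → 2 Cl⁻(aq) + Tl³⁺(aq)
Q = [Cl⁻]^2·[Tl³⁺] / (P(Cl₂)·[Tl⁺]); log Q = -1.392.
E = E° − (0.0592/n) log Q = +0.13 − (0.0592/2)(-1.392) = +0.171 V.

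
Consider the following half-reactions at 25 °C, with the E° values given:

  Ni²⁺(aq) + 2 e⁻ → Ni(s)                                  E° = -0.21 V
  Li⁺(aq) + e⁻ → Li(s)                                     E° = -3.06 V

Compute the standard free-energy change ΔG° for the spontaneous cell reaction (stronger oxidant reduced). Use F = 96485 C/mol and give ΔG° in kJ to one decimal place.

Ni²⁺/Ni (E° = -0.21 V) is the cathode; Li⁺/Li (E° = -3.06 V) is the anode, so E°cell = +2.85 V.
Balancing electrons gives n = 2 (lcm of 2 and 1).
ΔG° = −nFE° = −(2)(96485)(+2.85) = -549,964 J = -550.0 kJ.

-550.0 kJ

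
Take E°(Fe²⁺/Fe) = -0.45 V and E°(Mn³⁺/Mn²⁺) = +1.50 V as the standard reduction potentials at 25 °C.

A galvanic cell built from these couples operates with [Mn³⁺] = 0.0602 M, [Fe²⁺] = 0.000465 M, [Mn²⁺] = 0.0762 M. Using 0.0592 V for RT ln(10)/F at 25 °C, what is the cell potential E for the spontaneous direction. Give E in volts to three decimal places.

Mn³⁺/Mn²⁺ is the cathode (higher E°), Fe²⁺/Fe the anode: E°cell = +1.50 − (-0.45) = +1.95 V, n = 2.
Overall: 2 Mn³⁺(aq) + Fe(s) → 2 Mn²⁺(aq) + Fe²⁺(aq)
Q = [Mn²⁺]^2·[Fe²⁺] / ([Mn³⁺]^2); log Q = -3.128.
E = E° − (0.0592/n) log Q = +1.95 − (0.0592/2)(-3.128) = +2.043 V.

+2.043 V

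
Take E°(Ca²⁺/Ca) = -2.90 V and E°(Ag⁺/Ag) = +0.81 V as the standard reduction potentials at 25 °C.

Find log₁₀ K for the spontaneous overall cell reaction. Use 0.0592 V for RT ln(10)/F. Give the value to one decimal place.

Cathode: Ag⁺/Ag; anode: Ca²⁺/Ca. E°cell = +3.71 V, n = 2.
log K = nE°cell / 0.0592 = (2)(+3.71) / 0.0592 = 125.3.

125.3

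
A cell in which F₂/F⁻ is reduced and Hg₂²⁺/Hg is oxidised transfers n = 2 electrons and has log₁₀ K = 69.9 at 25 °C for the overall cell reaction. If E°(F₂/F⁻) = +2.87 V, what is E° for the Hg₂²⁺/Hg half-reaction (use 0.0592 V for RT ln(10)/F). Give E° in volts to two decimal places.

+0.80 V

E°cell = (0.0592/n)·log K = (0.0592/2)(69.9) = +2.069 V.
Since F₂/F⁻ is the cathode and Hg₂²⁺/Hg the anode, E°cell = E°(F₂/F⁻) − E°(Hg₂²⁺/Hg).
So E°(Hg₂²⁺/Hg) = E°(F₂/F⁻) − E°cell = (+2.87) − (+2.069) = +0.80 V.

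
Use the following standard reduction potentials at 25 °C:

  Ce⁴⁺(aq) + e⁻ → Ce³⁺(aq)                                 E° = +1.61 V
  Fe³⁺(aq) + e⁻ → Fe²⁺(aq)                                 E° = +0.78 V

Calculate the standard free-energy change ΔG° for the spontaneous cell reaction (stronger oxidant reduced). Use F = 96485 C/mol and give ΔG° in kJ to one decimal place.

Ce⁴⁺/Ce³⁺ (E° = +1.61 V) is the cathode; Fe³⁺/Fe²⁺ (E° = +0.78 V) is the anode, so E°cell = +0.83 V.
Balancing electrons gives n = 1 (lcm of 1 and 1).
ΔG° = −nFE° = −(1)(96485)(+0.83) = -80,083 J = -80.1 kJ.

-80.1 kJ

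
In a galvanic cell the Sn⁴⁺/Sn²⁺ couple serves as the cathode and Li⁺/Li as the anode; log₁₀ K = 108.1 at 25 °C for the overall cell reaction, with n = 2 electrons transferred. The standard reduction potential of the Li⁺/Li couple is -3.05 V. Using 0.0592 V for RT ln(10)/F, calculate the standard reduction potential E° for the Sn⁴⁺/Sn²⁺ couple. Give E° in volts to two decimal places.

E°cell = (0.0592/n)·log K = (0.0592/2)(108.1) = +3.200 V.
Since Sn⁴⁺/Sn²⁺ is the cathode and Li⁺/Li the anode, E°cell = E°(Sn⁴⁺/Sn²⁺) − E°(Li⁺/Li).
So E°(Sn⁴⁺/Sn²⁺) = E°cell + E°(Li⁺/Li) = +3.200 + (-3.05) = +0.15 V.

+0.15 V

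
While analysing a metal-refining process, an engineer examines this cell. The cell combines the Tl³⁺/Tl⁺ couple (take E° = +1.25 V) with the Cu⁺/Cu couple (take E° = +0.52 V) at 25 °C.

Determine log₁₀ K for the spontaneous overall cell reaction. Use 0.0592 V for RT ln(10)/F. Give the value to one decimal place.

24.7

Cathode: Tl³⁺/Tl⁺; anode: Cu⁺/Cu. E°cell = +0.73 V, n = 2.
log K = nE°cell / 0.0592 = (2)(+0.73) / 0.0592 = 24.7.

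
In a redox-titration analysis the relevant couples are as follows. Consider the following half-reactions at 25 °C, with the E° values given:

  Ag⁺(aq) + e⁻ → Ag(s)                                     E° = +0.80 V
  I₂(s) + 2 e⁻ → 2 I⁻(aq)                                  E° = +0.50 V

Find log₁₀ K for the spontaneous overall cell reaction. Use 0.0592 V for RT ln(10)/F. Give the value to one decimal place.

10.1

Cathode: Ag⁺/Ag; anode: I₂/I⁻. E°cell = +0.30 V, n = 2.
log K = nE°cell / 0.0592 = (2)(+0.30) / 0.0592 = 10.1.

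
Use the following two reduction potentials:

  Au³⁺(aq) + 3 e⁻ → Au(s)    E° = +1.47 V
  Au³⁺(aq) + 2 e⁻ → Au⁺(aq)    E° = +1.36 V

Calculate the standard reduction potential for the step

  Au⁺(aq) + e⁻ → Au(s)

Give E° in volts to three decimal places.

+1.690 V

Sequential free energies add, so n₃E°₃ = n₁E°₁ + n₂E°₂.
With n₃ = 3, and the known step contributing 2×(+1.36) V, the unknown satisfies 1·E° = 3×(+1.47) − 2×(+1.36) = +1.690.
E° = +1.690 / 1 = +1.690 V.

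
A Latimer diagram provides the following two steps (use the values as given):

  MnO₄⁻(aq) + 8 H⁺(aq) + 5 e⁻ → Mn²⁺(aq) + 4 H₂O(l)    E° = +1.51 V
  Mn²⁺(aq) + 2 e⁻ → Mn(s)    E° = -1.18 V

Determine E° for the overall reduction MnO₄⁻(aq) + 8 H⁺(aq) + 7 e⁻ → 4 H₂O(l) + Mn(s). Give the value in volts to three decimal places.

Since ΔG° = −nFE° is additive over sequential reductions, n₃E°₃ = n₁E°₁ + n₂E°₂.
E°₃ = (5×+1.51 + 2×-1.18) / 7 = (+5.190) / 7 = +0.741 V.

+0.741 V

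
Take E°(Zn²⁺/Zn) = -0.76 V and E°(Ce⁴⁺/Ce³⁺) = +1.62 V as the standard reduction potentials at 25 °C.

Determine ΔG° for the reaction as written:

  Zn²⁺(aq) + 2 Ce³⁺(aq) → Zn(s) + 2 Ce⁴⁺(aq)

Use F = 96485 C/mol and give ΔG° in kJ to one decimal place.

As written, Zn²⁺/Zn is reduced (cathode) and Ce⁴⁺/Ce³⁺ is oxidised (anode), so E°cell = (-0.76) − (+1.62) = -2.38 V.
Balancing electrons gives n = 2.
ΔG° = −nFE° = −(2)(96485)(-2.38) = 459,269 J = +459.3 kJ.

+459.3 kJ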